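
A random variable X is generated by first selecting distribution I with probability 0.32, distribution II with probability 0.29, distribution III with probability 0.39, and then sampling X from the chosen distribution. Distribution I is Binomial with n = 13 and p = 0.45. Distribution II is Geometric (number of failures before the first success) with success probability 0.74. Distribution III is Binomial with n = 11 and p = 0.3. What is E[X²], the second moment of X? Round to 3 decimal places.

For each component E[X²] = Var + (mean)², giving I: 37.44; II: 0.598247; III: 13.2.
Overall E[X²] = 0.32·37.44 + 0.29·0.598247 + 0.39·13.2 = 17.3023.

17.302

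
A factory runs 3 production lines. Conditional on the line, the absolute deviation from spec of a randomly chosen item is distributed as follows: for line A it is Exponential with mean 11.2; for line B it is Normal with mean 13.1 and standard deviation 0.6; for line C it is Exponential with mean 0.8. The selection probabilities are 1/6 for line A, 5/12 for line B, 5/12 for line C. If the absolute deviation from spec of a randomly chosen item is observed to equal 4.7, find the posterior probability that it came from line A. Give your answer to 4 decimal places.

0.8699

Likelihoods f(4.7 | ·): A: 0.0586859; B: 1.82768e-43; C: 0.00351099.
Posterior ∝ prior × likelihood. Numerator for A: 0.166667·0.0586859 = 0.00978098.
Normalizing constant: 0.166667·0.0586859 + 0.416667·1.82768e-43 + 0.416667·0.00351099 = 0.0112439.
P(A | observation) = 0.00978098 / 0.0112439 = 0.869893.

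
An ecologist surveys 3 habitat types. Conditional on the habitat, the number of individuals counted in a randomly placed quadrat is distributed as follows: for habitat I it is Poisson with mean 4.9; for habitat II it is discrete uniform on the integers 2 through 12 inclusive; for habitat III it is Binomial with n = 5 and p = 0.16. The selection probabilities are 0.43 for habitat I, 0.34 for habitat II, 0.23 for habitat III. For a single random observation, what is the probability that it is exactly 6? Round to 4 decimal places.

0.0925

Conditional on each habitat, P(X = 6): I: 0.143153; II: 0.0909091; III: 0.
By total probability, P(X = 6) = 0.43·0.143153 + 0.34·0.0909091 + 0.23·0 = 0.092465.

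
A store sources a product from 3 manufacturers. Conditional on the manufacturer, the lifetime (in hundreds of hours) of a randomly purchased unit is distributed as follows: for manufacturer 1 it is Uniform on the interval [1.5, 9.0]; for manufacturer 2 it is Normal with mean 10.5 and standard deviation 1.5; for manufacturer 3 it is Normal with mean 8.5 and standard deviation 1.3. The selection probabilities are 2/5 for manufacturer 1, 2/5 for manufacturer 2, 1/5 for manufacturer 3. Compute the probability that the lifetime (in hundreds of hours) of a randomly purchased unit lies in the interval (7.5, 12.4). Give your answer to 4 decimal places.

0.5854

Conditional on each manufacturer, P(7.5 < X < 12.4): 1: 0.2; 2: 0.874613; 3: 0.777772.
By total probability, P(7.5 < X < 12.4) = 0.4·0.2 + 0.4·0.874613 + 0.2·0.777772 = 0.585399.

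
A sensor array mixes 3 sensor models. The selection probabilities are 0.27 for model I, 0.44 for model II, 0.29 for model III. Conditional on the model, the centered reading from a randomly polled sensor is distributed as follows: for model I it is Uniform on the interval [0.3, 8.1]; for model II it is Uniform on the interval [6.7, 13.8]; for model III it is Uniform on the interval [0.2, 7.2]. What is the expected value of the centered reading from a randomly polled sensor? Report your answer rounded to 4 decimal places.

Component means — I: 4.2; II: 10.25; III: 3.7.
E[X] = 0.27·4.2 + 0.44·10.25 + 0.29·3.7 = 6.717.

6.7170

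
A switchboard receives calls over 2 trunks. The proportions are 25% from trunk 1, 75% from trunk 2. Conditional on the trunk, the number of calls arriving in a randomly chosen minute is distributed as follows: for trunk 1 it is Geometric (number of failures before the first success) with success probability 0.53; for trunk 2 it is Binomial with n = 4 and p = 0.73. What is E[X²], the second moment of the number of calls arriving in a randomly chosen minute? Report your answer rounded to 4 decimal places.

7.6010

For each component E[X²] = Var + (mean)², giving 1: 2.45959; 2: 9.3148.
Overall E[X²] = 0.25·2.45959 + 0.75·9.3148 = 7.601.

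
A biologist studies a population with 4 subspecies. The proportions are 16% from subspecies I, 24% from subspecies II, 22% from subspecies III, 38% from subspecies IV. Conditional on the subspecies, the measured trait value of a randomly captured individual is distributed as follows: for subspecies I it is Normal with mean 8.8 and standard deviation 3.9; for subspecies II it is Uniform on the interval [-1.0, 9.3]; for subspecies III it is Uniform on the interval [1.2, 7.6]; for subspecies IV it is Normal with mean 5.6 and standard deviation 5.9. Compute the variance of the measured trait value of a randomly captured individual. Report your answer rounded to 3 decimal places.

20.984

Per component, I: μ=8.8, E[X²]=92.65; II: μ=4.15, E[X²]=26.0633; III: μ=4.4, E[X²]=22.7733; IV: μ=5.6, E[X²]=66.17.
E[X] = 0.16·8.8 + 0.24·4.15 + 0.22·4.4 + 0.38·5.6 = 5.5.
E[X²] = 0.16·92.65 + 0.24·26.0633 + 0.22·22.7733 + 0.38·66.17 = 51.2339.
Var(X) = E[X²] − (E[X])² = 51.2339 − 30.25 = 20.9839.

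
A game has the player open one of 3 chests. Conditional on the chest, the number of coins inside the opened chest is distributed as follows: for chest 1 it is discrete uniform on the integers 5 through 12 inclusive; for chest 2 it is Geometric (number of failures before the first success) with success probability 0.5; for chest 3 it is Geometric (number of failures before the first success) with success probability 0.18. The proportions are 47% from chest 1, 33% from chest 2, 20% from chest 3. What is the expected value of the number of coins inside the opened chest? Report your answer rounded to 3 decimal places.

Component means — 1: 8.5; 2: 1; 3: 4.55556.
E[X] = 0.47·8.5 + 0.33·1 + 0.2·4.55556 = 5.23611.

5.236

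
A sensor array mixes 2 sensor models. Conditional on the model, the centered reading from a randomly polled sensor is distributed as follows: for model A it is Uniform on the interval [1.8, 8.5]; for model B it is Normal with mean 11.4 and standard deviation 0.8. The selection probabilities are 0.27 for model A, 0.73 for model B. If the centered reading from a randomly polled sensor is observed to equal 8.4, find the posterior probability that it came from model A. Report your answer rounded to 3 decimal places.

Likelihoods f(8.4 | ·): A: 0.149254; B: 0.000440745.
Posterior ∝ prior × likelihood. Numerator for A: 0.27·0.149254 = 0.0402985.
Normalizing constant: 0.27·0.149254 + 0.73·0.000440745 = 0.0406203.
P(A | observation) = 0.0402985 / 0.0406203 = 0.992079.

0.992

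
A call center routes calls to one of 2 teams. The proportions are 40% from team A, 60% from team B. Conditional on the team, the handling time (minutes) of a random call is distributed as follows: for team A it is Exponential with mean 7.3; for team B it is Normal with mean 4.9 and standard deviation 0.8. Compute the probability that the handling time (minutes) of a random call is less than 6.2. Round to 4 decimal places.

0.7977

Conditional on each team, P(X < 6.2): A: 0.572292; B: 0.947919.
By total probability, P(X < 6.2) = 0.4·0.572292 + 0.6·0.947919 = 0.797668.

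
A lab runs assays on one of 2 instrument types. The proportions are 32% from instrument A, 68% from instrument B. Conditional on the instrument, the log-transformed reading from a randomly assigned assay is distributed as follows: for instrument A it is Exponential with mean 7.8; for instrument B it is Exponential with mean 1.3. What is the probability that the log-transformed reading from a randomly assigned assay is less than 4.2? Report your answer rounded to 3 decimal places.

0.786

Conditional on each instrument, P(X < 4.2): A: 0.416355; B: 0.960473.
By total probability, P(X < 4.2) = 0.32·0.416355 + 0.68·0.960473 = 0.786355.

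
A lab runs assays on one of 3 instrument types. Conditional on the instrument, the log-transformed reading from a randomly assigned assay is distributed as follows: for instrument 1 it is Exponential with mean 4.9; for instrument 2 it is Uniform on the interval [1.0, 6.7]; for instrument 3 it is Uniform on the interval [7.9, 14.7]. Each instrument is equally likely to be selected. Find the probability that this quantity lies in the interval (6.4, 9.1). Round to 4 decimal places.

Conditional on each instrument, P(6.4 < X < 9.1): 1: 0.11475; 2: 0.0526316; 3: 0.176471.
By total probability, P(6.4 < X < 9.1) = 0.333333·0.11475 + 0.333333·0.0526316 + 0.333333·0.176471 = 0.114617.

0.1146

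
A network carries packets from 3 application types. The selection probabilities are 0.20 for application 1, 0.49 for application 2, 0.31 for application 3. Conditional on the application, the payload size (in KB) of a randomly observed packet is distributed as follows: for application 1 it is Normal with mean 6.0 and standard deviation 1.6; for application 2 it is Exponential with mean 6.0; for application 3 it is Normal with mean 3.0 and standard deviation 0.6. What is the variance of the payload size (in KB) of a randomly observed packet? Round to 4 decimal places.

Per component, 1: μ=6, E[X²]=38.56; 2: μ=6, E[X²]=72; 3: μ=3, E[X²]=9.36.
E[X] = 0.2·6 + 0.49·6 + 0.31·3 = 5.07.
E[X²] = 0.2·38.56 + 0.49·72 + 0.31·9.36 = 45.8936.
Var(X) = E[X²] − (E[X])² = 45.8936 − 25.7049 = 20.1887.

20.1887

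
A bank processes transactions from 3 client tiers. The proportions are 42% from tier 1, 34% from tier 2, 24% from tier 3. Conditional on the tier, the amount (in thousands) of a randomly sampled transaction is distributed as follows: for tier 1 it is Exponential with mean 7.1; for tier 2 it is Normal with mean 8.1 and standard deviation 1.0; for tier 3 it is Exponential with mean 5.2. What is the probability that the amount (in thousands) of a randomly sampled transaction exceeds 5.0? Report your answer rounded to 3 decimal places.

Conditional on each tier, P(X > 5.0): 1: 0.494491; 2: 0.999032; 3: 0.382304.
By total probability, P(X > 5.0) = 0.42·0.494491 + 0.34·0.999032 + 0.24·0.382304 = 0.63911.

0.639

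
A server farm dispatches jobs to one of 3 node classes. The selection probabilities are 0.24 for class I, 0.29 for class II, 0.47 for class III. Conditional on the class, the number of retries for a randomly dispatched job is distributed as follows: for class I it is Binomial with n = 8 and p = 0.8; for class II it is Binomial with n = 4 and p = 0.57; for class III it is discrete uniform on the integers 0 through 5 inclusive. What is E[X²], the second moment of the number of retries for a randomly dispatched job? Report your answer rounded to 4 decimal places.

For each component E[X²] = Var + (mean)², giving I: 42.24; II: 6.1788; III: 9.16667.
Overall E[X²] = 0.24·42.24 + 0.29·6.1788 + 0.47·9.16667 = 16.2378.

16.2378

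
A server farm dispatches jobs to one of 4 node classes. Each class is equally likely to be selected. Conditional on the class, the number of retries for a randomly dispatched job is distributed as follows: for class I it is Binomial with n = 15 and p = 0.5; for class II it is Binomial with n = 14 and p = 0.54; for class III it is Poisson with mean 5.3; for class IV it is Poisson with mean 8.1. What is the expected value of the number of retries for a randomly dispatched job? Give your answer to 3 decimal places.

7.115

Component means — I: 7.5; II: 7.56; III: 5.3; IV: 8.1.
E[X] = 0.25·7.5 + 0.25·7.56 + 0.25·5.3 + 0.25·8.1 = 7.115.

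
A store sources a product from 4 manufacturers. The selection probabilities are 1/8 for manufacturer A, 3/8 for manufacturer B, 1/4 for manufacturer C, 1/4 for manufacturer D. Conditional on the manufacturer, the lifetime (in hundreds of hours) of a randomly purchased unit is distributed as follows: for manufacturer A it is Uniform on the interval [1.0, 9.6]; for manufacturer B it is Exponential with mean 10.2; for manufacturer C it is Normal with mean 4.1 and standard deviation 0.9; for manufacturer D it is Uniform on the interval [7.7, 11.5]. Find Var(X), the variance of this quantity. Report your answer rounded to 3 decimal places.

Per component, A: μ=5.3, E[X²]=34.2533; B: μ=10.2, E[X²]=208.08; C: μ=4.1, E[X²]=17.62; D: μ=9.6, E[X²]=93.3633.
E[X] = 0.125·5.3 + 0.375·10.2 + 0.25·4.1 + 0.25·9.6 = 7.9125.
E[X²] = 0.125·34.2533 + 0.375·208.08 + 0.25·17.62 + 0.25·93.3633 = 110.058.
Var(X) = E[X²] − (E[X])² = 110.058 − 62.6077 = 47.4498.

47.450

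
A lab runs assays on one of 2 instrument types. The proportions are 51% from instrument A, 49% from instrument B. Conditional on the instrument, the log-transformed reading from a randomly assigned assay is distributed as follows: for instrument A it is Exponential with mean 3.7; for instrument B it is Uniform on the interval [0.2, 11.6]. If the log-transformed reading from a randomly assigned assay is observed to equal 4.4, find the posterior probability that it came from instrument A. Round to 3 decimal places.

Likelihoods f(4.4 | ·): A: 0.0822887; B: 0.0877193.
Posterior ∝ prior × likelihood. Numerator for A: 0.51·0.0822887 = 0.0419672.
Normalizing constant: 0.51·0.0822887 + 0.49·0.0877193 = 0.0849497.
P(A | observation) = 0.0419672 / 0.0849497 = 0.494024.

0.494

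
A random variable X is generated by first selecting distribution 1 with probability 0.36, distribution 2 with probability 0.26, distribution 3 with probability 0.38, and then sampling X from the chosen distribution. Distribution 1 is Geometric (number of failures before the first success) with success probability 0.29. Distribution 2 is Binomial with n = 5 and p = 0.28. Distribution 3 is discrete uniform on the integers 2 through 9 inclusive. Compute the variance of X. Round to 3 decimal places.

Per component, 1: μ=2.44828, E[X²]=14.4364; 2: μ=1.4, E[X²]=2.968; 3: μ=5.5, E[X²]=35.5.
E[X] = 0.36·2.44828 + 0.26·1.4 + 0.38·5.5 = 3.33538.
E[X²] = 0.36·14.4364 + 0.26·2.968 + 0.38·35.5 = 19.4588.
Var(X) = E[X²] − (E[X])² = 19.4588 − 11.1248 = 8.33402.

8.334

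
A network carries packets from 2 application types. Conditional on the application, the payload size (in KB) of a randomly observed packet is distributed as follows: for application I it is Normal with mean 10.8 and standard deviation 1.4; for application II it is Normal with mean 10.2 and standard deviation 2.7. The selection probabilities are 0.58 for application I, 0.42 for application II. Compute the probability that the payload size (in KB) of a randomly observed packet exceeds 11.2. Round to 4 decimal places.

Conditional on each application, P(X > 11.2): I: 0.387548; II: 0.355553.
By total probability, P(X > 11.2) = 0.58·0.387548 + 0.42·0.355553 = 0.37411.

0.3741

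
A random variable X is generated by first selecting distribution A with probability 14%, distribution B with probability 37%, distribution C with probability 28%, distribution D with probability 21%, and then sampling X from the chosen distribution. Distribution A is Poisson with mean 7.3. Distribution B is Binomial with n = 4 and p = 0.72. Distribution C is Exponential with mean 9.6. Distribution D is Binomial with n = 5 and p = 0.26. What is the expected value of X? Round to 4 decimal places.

5.0486

Component means — A: 7.3; B: 2.88; C: 9.6; D: 1.3.
E[X] = 0.14·7.3 + 0.37·2.88 + 0.28·9.6 + 0.21·1.3 = 5.0486.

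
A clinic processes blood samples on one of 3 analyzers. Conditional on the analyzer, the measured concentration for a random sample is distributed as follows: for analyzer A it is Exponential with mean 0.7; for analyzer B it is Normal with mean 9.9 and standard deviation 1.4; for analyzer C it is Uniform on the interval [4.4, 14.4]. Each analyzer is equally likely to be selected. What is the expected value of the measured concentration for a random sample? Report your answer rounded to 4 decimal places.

6.6667

Component means — A: 0.7; B: 9.9; C: 9.4.
E[X] = 0.333333·0.7 + 0.333333·9.9 + 0.333333·9.4 = 6.66667.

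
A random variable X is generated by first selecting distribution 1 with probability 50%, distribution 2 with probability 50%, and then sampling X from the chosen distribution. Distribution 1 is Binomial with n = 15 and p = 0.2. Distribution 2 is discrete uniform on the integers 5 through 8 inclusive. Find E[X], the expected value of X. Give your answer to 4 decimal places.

Component means — 1: 3; 2: 6.5.
E[X] = 0.5·3 + 0.5·6.5 = 4.75.

4.7500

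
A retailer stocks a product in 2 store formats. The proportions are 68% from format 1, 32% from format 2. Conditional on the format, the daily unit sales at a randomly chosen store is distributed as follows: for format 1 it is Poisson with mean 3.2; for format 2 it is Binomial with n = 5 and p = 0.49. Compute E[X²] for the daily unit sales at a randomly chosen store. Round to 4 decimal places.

11.4598

For each component E[X²] = Var + (mean)², giving 1: 13.44; 2: 7.252.
Overall E[X²] = 0.68·13.44 + 0.32·7.252 = 11.4598.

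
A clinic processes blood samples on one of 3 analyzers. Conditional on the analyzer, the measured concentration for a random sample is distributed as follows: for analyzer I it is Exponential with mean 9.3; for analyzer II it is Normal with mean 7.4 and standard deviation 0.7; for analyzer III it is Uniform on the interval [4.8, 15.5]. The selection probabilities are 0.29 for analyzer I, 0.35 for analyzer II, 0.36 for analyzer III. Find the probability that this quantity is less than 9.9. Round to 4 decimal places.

0.7115

Conditional on each analyzer, P(X < 9.9): I: 0.655105; II: 0.999822; III: 0.476636.
By total probability, P(X < 9.9) = 0.29·0.655105 + 0.35·0.999822 + 0.36·0.476636 = 0.711507.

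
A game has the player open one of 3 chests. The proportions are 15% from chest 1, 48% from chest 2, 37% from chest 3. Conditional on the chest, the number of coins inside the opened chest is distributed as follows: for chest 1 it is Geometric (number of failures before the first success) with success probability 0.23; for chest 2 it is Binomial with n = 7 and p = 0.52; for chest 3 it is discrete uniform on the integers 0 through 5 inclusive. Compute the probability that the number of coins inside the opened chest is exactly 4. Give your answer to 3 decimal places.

Conditional on each chest, P(X = 4): 1: 0.080852; 2: 0.283012; 3: 0.166667.
By total probability, P(X = 4) = 0.15·0.080852 + 0.48·0.283012 + 0.37·0.166667 = 0.20964.

0.210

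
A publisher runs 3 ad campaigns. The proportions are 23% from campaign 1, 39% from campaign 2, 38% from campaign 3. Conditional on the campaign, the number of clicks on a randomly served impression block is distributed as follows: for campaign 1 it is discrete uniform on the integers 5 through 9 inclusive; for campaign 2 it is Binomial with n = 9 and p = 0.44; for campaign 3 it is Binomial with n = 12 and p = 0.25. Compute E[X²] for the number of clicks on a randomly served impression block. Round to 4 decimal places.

22.9857

For each component E[X²] = Var + (mean)², giving 1: 51; 2: 17.8992; 3: 11.25.
Overall E[X²] = 0.23·51 + 0.39·17.8992 + 0.38·11.25 = 22.9857.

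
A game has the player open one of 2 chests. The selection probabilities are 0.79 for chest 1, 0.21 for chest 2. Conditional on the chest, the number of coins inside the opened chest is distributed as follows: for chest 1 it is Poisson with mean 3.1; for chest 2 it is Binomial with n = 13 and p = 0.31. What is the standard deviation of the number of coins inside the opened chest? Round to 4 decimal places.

1.7823

Per component, 1: μ=3.1, E[X²]=12.71; 2: μ=4.03, E[X²]=19.0216.
E[X] = 0.79·3.1 + 0.21·4.03 = 3.2953.
E[X²] = 0.79·12.71 + 0.21·19.0216 = 14.0354.
Var(X) = E[X²] − (E[X])² = 14.0354 − 10.859 = 3.17643.
SD(X) = √3.17643 = 1.78226.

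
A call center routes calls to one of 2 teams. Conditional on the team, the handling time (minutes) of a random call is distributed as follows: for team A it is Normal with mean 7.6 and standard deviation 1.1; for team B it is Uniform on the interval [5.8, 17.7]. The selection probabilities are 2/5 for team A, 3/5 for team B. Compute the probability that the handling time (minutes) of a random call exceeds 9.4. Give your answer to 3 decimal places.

0.439

Conditional on each team, P(X > 9.4): A: 0.0508818; B: 0.697479.
By total probability, P(X > 9.4) = 0.4·0.0508818 + 0.6·0.697479 = 0.43884.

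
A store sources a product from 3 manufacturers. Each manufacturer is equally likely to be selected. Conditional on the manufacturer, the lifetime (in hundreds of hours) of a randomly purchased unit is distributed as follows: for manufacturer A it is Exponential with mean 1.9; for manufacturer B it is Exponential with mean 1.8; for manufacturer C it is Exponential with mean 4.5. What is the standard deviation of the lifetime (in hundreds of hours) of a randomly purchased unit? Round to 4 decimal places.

3.2551

Per component, A: μ=1.9, E[X²]=7.22; B: μ=1.8, E[X²]=6.48; C: μ=4.5, E[X²]=40.5.
E[X] = 0.333333·1.9 + 0.333333·1.8 + 0.333333·4.5 = 2.73333.
E[X²] = 0.333333·7.22 + 0.333333·6.48 + 0.333333·40.5 = 18.0667.
Var(X) = E[X²] − (E[X])² = 18.0667 − 7.47111 = 10.5956.
SD(X) = √10.5956 = 3.25508.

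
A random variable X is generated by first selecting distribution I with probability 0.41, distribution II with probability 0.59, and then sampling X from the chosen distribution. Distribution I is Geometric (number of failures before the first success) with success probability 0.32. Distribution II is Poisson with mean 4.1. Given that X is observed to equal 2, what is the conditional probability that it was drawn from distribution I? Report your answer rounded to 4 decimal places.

0.4247

Likelihoods P(X=2 | ·): I: 0.147968; II: 0.139293.
Posterior ∝ prior × likelihood. Numerator for I: 0.41·0.147968 = 0.0606669.
Normalizing constant: 0.41·0.147968 + 0.59·0.139293 = 0.14285.
P(I | observation) = 0.0606669 / 0.14285 = 0.42469.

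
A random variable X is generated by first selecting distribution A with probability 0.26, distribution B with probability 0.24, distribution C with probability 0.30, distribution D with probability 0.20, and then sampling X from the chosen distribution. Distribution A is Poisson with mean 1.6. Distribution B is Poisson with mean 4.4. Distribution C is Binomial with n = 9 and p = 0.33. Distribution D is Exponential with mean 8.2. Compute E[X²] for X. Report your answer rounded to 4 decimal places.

For each component E[X²] = Var + (mean)², giving A: 4.16; B: 23.76; C: 10.8108; D: 134.48.
Overall E[X²] = 0.26·4.16 + 0.24·23.76 + 0.3·10.8108 + 0.2·134.48 = 36.9232.

36.9232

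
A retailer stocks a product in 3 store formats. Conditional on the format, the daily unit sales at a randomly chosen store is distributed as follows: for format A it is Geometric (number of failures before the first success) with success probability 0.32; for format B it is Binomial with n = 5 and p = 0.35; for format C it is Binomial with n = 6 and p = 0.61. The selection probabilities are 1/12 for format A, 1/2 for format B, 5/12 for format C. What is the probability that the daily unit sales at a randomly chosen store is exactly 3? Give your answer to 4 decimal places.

0.2112

Conditional on each format, P(X = 3): A: 0.100618; B: 0.181147; C: 0.269286.
By total probability, P(X = 3) = 0.0833333·0.100618 + 0.5·0.181147 + 0.416667·0.269286 = 0.211161.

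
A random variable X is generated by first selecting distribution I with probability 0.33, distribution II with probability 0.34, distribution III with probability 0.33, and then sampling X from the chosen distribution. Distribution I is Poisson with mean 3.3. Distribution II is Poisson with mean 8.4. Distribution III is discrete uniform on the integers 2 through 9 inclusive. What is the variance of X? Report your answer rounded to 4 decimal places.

Per component, I: μ=3.3, E[X²]=14.19; II: μ=8.4, E[X²]=78.96; III: μ=5.5, E[X²]=35.5.
E[X] = 0.33·3.3 + 0.34·8.4 + 0.33·5.5 = 5.76.
E[X²] = 0.33·14.19 + 0.34·78.96 + 0.33·35.5 = 43.2441.
Var(X) = E[X²] − (E[X])² = 43.2441 − 33.1776 = 10.0665.

10.0665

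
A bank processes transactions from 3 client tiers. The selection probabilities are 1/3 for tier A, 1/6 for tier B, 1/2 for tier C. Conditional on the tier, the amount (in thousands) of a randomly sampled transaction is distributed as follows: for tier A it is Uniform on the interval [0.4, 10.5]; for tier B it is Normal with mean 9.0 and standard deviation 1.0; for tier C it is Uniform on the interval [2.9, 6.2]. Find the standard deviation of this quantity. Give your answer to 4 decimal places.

2.4371

Per component, A: μ=5.45, E[X²]=38.2033; B: μ=9, E[X²]=82; C: μ=4.55, E[X²]=21.61.
E[X] = 0.333333·5.45 + 0.166667·9 + 0.5·4.55 = 5.59167.
E[X²] = 0.333333·38.2033 + 0.166667·82 + 0.5·21.61 = 37.2061.
Var(X) = E[X²] − (E[X])² = 37.2061 − 31.2667 = 5.93937.
SD(X) = √5.93937 = 2.43708.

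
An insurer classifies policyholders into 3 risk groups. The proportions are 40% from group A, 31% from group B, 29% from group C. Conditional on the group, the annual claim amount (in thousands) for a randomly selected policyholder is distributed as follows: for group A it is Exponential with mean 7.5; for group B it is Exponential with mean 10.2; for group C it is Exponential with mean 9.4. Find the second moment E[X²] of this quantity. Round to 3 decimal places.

160.754

For each component E[X²] = Var + (mean)², giving A: 112.5; B: 208.08; C: 176.72.
Overall E[X²] = 0.4·112.5 + 0.31·208.08 + 0.29·176.72 = 160.754.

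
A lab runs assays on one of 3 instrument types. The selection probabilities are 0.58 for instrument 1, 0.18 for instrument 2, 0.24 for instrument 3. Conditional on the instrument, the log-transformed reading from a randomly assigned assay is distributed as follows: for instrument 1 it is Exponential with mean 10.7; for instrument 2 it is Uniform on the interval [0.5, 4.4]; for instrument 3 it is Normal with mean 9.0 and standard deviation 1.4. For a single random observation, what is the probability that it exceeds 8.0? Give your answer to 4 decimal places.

0.4576

Conditional on each instrument, P(X > 8.0): 1: 0.473472; 2: 0; 3: 0.762475.
By total probability, P(X > 8.0) = 0.58·0.473472 + 0.18·0 + 0.24·0.762475 = 0.457607.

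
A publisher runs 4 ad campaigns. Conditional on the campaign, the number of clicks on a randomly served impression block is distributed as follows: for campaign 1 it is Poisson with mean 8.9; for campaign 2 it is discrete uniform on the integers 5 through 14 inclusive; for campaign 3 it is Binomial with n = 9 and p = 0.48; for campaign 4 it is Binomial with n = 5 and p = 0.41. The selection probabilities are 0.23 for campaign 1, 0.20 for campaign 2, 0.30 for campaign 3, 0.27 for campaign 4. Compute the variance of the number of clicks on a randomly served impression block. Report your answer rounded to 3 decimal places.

14.100

Per component, 1: μ=8.9, E[X²]=88.11; 2: μ=9.5, E[X²]=98.5; 3: μ=4.32, E[X²]=20.9088; 4: μ=2.05, E[X²]=5.412.
E[X] = 0.23·8.9 + 0.2·9.5 + 0.3·4.32 + 0.27·2.05 = 5.7965.
E[X²] = 0.23·88.11 + 0.2·98.5 + 0.3·20.9088 + 0.27·5.412 = 47.6992.
Var(X) = E[X²] − (E[X])² = 47.6992 − 33.5994 = 14.0998.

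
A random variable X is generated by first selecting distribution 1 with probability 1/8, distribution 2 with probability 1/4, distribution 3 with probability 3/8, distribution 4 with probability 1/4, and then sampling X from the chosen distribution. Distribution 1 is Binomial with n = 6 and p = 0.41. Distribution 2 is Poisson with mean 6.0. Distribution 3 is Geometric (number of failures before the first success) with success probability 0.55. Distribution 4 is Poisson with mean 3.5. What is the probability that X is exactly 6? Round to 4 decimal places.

0.0617

Conditional on each component, P(X = 6): 1: 0.0047501; 2: 0.160623; 3: 0.00456707; 4: 0.0770983.
By total probability, P(X = 6) = 0.125·0.0047501 + 0.25·0.160623 + 0.375·0.00456707 + 0.25·0.0770983 = 0.0617368.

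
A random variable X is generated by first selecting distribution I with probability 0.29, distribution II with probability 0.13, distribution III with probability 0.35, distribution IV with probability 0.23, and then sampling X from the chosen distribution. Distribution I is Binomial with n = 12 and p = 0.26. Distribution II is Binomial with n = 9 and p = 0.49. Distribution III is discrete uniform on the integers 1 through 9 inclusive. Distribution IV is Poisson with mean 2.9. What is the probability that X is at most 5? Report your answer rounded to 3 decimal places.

Conditional on each component, P(X ≤ 5): I: 0.935376; II: 0.765382; III: 0.555556; IV: 0.925826.
By total probability, P(X ≤ 5) = 0.29·0.935376 + 0.13·0.765382 + 0.35·0.555556 + 0.23·0.925826 = 0.778143.

0.778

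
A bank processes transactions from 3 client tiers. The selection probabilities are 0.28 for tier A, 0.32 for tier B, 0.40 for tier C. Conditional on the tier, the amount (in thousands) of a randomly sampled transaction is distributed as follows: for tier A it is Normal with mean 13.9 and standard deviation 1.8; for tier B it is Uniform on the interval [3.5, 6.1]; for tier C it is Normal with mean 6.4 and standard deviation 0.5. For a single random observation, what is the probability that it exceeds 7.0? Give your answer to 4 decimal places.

Conditional on each tier, P(X > 7.0): A: 0.999937; B: 0; C: 0.11507.
By total probability, P(X > 7.0) = 0.28·0.999937 + 0.32·0 + 0.4·0.11507 = 0.32601.

0.3260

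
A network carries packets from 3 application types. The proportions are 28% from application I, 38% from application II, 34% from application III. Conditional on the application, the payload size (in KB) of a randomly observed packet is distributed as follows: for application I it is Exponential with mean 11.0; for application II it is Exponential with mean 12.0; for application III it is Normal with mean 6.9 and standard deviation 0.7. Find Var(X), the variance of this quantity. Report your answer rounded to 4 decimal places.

93.8338

Per component, I: μ=11, E[X²]=242; II: μ=12, E[X²]=288; III: μ=6.9, E[X²]=48.1.
E[X] = 0.28·11 + 0.38·12 + 0.34·6.9 = 9.986.
E[X²] = 0.28·242 + 0.38·288 + 0.34·48.1 = 193.554.
Var(X) = E[X²] − (E[X])² = 193.554 − 99.7202 = 93.8338.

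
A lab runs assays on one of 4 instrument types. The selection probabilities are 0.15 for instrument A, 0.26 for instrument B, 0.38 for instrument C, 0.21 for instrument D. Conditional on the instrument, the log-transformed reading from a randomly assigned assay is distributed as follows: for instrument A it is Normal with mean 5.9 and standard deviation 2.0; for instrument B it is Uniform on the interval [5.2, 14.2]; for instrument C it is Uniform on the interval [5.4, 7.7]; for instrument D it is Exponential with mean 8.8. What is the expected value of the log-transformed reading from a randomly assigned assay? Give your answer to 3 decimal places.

Component means — A: 5.9; B: 9.7; C: 6.55; D: 8.8.
E[X] = 0.15·5.9 + 0.26·9.7 + 0.38·6.55 + 0.21·8.8 = 7.744.

7.744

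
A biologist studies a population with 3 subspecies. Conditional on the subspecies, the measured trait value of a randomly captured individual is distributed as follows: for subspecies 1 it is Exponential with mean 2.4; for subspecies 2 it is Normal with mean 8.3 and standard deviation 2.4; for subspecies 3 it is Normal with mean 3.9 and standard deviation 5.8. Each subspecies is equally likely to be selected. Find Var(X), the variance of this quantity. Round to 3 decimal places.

Per component, 1: μ=2.4, E[X²]=11.52; 2: μ=8.3, E[X²]=74.65; 3: μ=3.9, E[X²]=48.85.
E[X] = 0.333333·2.4 + 0.333333·8.3 + 0.333333·3.9 = 4.86667.
E[X²] = 0.333333·11.52 + 0.333333·74.65 + 0.333333·48.85 = 45.0067.
Var(X) = E[X²] − (E[X])² = 45.0067 − 23.6844 = 21.3222.

21.322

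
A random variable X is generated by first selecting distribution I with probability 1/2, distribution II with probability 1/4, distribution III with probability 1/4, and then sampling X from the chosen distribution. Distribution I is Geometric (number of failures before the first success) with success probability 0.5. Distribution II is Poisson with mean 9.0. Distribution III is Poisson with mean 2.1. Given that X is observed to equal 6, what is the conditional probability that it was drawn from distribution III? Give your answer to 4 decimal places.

Likelihoods P(X=6 | ·): I: 0.0078125; II: 0.0910903; III: 0.014587.
Posterior ∝ prior × likelihood. Numerator for III: 0.25·0.014587 = 0.00364674.
Normalizing constant: 0.5·0.0078125 + 0.25·0.0910903 + 0.25·0.014587 = 0.0303256.
P(III | observation) = 0.00364674 / 0.0303256 = 0.120253.

0.1203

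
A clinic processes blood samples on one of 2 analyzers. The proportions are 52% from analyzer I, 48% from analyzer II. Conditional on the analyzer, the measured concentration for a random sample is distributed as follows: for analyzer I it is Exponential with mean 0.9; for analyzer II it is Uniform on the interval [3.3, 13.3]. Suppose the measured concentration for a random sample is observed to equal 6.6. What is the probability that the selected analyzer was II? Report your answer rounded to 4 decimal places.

0.9922

Likelihoods f(6.6 | ·): I: 0.000725991; II: 0.1.
Posterior ∝ prior × likelihood. Numerator for II: 0.48·0.1 = 0.048.
Normalizing constant: 0.52·0.000725991 + 0.48·0.1 = 0.0483775.
P(II | observation) = 0.048 / 0.0483775 = 0.992196.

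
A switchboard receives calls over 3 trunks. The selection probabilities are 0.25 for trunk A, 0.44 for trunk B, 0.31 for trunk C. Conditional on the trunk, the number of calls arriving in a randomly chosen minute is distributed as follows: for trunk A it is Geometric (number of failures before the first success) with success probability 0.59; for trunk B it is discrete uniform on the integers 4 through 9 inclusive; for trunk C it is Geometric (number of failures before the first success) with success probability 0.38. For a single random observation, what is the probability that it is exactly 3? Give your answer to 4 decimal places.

0.0382

Conditional on each trunk, P(X = 3): A: 0.0406634; B: 0; C: 0.0905646.
By total probability, P(X = 3) = 0.25·0.0406634 + 0.44·0 + 0.31·0.0905646 = 0.0382409.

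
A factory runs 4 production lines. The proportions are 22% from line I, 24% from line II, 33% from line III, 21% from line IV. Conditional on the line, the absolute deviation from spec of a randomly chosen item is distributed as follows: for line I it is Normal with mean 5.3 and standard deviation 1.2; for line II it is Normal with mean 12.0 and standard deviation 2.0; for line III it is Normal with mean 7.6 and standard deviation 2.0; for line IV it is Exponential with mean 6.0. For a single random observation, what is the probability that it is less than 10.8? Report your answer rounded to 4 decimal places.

0.7730

Conditional on each line, P(X < 10.8): I: 0.999998; II: 0.274253; III: 0.945201; IV: 0.834701.
By total probability, P(X < 10.8) = 0.22·0.999998 + 0.24·0.274253 + 0.33·0.945201 + 0.21·0.834701 = 0.773024.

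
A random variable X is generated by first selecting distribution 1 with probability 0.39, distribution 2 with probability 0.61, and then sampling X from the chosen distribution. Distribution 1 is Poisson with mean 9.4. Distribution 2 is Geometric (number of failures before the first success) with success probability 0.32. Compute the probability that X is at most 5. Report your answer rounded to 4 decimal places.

Conditional on each component, P(X ≤ 5): 1: 0.0934707; 2: 0.901133.
By total probability, P(X ≤ 5) = 0.39·0.0934707 + 0.61·0.901133 = 0.586144.

0.5861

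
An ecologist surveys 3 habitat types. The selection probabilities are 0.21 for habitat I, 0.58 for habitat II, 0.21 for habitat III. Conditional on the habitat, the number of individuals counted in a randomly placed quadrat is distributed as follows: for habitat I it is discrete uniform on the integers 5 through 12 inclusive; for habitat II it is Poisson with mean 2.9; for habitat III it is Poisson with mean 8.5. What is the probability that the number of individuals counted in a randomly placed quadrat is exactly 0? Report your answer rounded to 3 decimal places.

0.032

Conditional on each habitat, P(X = 0): I: 0; II: 0.0550232; III: 0.000203468.
By total probability, P(X = 0) = 0.21·0 + 0.58·0.0550232 + 0.21·0.000203468 = 0.0319562.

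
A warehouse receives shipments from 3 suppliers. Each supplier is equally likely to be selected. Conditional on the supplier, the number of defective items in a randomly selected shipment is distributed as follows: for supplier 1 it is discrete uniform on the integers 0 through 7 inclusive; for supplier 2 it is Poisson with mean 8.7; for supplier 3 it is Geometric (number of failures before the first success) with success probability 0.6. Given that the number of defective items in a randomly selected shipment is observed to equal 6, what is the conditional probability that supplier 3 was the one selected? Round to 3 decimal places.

0.011

Likelihoods P(X=6 | ·): 1: 0.125; 2: 0.100328; 3: 0.0024576.
Posterior ∝ prior × likelihood. Numerator for 3: 0.333333·0.0024576 = 0.0008192.
Normalizing constant: 0.333333·0.125 + 0.333333·0.100328 + 0.333333·0.0024576 = 0.0759284.
P(3 | observation) = 0.0008192 / 0.0759284 = 0.0107891.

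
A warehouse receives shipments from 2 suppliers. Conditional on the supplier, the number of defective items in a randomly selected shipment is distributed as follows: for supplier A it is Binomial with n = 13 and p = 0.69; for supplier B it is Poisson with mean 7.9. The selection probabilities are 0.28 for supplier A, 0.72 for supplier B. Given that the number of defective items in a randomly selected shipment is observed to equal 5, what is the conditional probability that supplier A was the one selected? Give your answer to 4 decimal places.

0.0656

Likelihoods P(X=5 | ·): A: 0.0171679; B: 0.0950666.
Posterior ∝ prior × likelihood. Numerator for A: 0.28·0.0171679 = 0.00480702.
Normalizing constant: 0.28·0.0171679 + 0.72·0.0950666 = 0.0732549.
P(A | observation) = 0.00480702 / 0.0732549 = 0.0656204.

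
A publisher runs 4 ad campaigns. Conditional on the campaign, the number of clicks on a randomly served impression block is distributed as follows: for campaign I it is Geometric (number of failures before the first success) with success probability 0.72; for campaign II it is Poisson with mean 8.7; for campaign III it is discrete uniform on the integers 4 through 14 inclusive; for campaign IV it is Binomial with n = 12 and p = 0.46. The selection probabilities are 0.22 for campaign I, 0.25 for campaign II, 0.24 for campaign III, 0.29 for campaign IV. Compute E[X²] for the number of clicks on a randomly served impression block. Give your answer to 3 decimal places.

For each component E[X²] = Var + (mean)², giving I: 0.691358; II: 84.39; III: 91; IV: 33.4512.
Overall E[X²] = 0.22·0.691358 + 0.25·84.39 + 0.24·91 + 0.29·33.4512 = 52.7904.

52.790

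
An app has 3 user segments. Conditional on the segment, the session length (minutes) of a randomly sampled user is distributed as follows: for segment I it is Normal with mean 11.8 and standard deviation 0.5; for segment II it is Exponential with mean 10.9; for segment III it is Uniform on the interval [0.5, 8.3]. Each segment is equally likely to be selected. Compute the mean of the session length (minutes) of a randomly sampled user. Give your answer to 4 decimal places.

9.0333

Component means — I: 11.8; II: 10.9; III: 4.4.
E[X] = 0.333333·11.8 + 0.333333·10.9 + 0.333333·4.4 = 9.03333.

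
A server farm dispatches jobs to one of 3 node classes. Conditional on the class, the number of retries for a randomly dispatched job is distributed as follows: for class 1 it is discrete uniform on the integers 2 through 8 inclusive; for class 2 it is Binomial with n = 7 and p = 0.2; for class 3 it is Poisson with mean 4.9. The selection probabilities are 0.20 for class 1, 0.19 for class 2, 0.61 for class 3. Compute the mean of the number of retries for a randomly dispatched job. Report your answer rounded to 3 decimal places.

Component means — 1: 5; 2: 1.4; 3: 4.9.
E[X] = 0.2·5 + 0.19·1.4 + 0.61·4.9 = 4.255.

4.255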